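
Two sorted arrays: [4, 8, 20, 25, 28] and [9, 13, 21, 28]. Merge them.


Compare heads, take smaller each step.
Merged: [4, 8, 9, 13, 20, 21, 25, 28, 28]


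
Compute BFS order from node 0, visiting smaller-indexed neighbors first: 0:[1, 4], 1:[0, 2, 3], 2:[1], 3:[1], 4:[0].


BFS queue: start with [0]
Visit order: [0, 1, 4, 2, 3]


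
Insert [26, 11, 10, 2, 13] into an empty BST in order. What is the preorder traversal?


Root = 26; build tree by BST insertion.
Preorder traversal: [26, 11, 10, 2, 13]


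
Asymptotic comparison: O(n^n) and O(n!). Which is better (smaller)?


factorial grows slower than n^n
O(n!) is asymptotically smaller; O(n^n) grows faster


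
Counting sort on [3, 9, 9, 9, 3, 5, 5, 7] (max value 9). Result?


Count array: [0, 0, 0, 2, 0, 2, 0, 1, 0, 3]
Reconstruct: [3, 3, 5, 5, 7, 9, 9, 9]


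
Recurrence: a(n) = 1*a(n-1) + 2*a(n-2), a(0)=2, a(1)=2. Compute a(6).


Build bottom-up:
...a(4)=22, a(5)=42, a(6)=1*42+2*22=86


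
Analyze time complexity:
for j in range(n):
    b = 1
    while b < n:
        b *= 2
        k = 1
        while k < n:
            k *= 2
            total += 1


Per nesting level: O(n) * O(log n) * O(log n) = O(n (log n)^2)
Complexity: O(n (log n)^2)


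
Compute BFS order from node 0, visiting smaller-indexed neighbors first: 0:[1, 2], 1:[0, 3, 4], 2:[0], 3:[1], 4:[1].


BFS queue: start with [0]
Visit order: [0, 1, 2, 3, 4]


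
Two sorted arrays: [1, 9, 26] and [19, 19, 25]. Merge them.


Compare heads, take smaller each step.
Merged: [1, 9, 19, 19, 25, 26]


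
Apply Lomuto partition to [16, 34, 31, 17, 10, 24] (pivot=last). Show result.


Elements <= 24 go left of pivot.
Result: [16, 17, 10, 24, 31, 34], pivot at index 3


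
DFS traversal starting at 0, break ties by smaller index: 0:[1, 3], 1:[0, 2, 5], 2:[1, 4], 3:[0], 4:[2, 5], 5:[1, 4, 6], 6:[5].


DFS stack-based: start with [0]
Visit order: [0, 1, 2, 4, 5, 6, 3]


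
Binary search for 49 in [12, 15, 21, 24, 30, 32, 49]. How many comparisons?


Search for 49:
[0,6] mid=3 arr[3]=24
[4,6] mid=5 arr[5]=32
[6,6] mid=6 arr[6]=49
Total: 3 comparisons


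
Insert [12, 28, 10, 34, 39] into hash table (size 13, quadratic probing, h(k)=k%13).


Insertions: 12->slot 12; 28->slot 2; 10->slot 10; 34->slot 8; 39->slot 0
Table: [39, None, 28, None, None, None, None, None, 34, None, 10, None, 12]


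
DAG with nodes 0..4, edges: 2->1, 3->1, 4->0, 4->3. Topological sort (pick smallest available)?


Kahn's algorithm, process smallest node first
Order: [2, 4, 0, 3, 1]


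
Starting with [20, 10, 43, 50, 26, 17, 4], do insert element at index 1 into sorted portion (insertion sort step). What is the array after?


After one pass: [10, 20, 43, 50, 26, 17, 4]


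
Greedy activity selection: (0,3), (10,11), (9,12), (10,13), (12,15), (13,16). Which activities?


Greedy: pick earliest-ending, then skip overlaps.
Selected (3 activities): [(0, 3), (10, 11), (12, 15)]


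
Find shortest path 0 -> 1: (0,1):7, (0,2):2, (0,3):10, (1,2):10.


Dijkstra from 0:
Distances: {0: 0, 1: 7, 2: 2, 3: 10}
Shortest distance to 1 = 7, path = [0, 1]


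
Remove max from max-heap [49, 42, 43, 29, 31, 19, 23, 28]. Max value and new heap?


Max = 49
Replace root with last, heapify down
Resulting heap: [43, 42, 28, 29, 31, 19, 23]


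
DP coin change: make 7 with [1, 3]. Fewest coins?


dp[0]=0; dp[i]=1+min(dp[i-c] for c in coins)
...dp[2]=2, dp[3]=1, dp[4]=2, dp[5]=3, dp[6]=2, dp[7]=3
Minimum coins for 7 = 3


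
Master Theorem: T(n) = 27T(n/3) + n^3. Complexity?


a=27, b=3, c=3. log_3(27)=3 = c=3. Case 2: O(n^c log n) = O(n^3 log n)
Complexity: O(n^3 log n)


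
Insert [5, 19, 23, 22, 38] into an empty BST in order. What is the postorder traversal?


Root = 5; build tree by BST insertion.
Postorder traversal: [22, 38, 23, 19, 5]


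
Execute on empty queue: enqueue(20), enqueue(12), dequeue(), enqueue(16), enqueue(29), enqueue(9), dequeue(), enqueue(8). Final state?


enqueue(20) -> [20]
enqueue(12) -> [20, 12]
dequeue() returns 20 -> [12]
enqueue(16) -> [12, 16]
enqueue(29) -> [12, 16, 29]
enqueue(9) -> [12, 16, 29, 9]
dequeue() returns 12 -> [16, 29, 9]
enqueue(8) -> [16, 29, 9, 8]
Final queue (front to back): [16, 29, 9, 8]


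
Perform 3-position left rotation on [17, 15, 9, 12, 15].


Left rotate by 3: [12, 15, 17, 15, 9]


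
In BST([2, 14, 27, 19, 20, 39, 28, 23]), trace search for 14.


BST root = 2
Search for 14: compare at each node
Path: [2, 14]


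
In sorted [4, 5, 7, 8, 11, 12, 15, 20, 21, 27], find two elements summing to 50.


Two pointers: lo=0, hi=9
No pair sums to 50


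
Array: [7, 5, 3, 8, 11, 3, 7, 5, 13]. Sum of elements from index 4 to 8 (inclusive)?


Prefix sums: [0, 7, 12, 15, 23, 34, 37, 44, 49, 62]
Sum[4..8] = prefix[9] - prefix[4] = 62 - 23 = 39


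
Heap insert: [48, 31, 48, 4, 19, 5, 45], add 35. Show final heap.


Append 35: [48, 31, 48, 4, 19, 5, 45, 35]
Bubble up: swap idx 7(35) with idx 3(4); swap idx 3(35) with idx 1(31)
Result: [48, 35, 48, 31, 19, 5, 45, 4]


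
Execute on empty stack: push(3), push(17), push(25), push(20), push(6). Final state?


push(3) -> [3]
push(17) -> [3, 17]
push(25) -> [3, 17, 25]
push(20) -> [3, 17, 25, 20]
push(6) -> [3, 17, 25, 20, 6]
Final stack (bottom to top): [3, 17, 25, 20, 6]


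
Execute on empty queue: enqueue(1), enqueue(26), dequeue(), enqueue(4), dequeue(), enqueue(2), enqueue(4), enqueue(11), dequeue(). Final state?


enqueue(1) -> [1]
enqueue(26) -> [1, 26]
dequeue() returns 1 -> [26]
enqueue(4) -> [26, 4]
dequeue() returns 26 -> [4]
enqueue(2) -> [4, 2]
enqueue(4) -> [4, 2, 4]
enqueue(11) -> [4, 2, 4, 11]
dequeue() returns 4 -> [2, 4, 11]
Final queue (front to back): [2, 4, 11]


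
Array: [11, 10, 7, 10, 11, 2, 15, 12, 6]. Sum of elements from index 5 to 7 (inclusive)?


Prefix sums: [0, 11, 21, 28, 38, 49, 51, 66, 78, 84]
Sum[5..7] = prefix[8] - prefix[5] = 78 - 49 = 29


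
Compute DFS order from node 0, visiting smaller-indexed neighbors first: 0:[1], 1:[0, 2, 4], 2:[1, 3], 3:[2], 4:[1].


DFS stack-based: start with [0]
Visit order: [0, 1, 2, 3, 4]


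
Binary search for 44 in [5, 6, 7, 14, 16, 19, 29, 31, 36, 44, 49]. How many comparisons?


Search for 44:
[0,10] mid=5 arr[5]=19
[6,10] mid=8 arr[8]=36
[9,10] mid=9 arr[9]=44
Total: 3 comparisons


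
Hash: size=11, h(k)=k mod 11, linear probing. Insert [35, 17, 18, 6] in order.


Insertions: 35->slot 2; 17->slot 6; 18->slot 7; 6->slot 8
Table: [None, None, 35, None, None, None, 17, 18, 6, None, None]


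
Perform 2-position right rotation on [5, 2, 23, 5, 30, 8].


Right rotate by 2: [30, 8, 5, 2, 23, 5]


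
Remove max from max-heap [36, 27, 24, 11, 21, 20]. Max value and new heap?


Max = 36
Replace root with last, heapify down
Resulting heap: [27, 21, 24, 11, 20]


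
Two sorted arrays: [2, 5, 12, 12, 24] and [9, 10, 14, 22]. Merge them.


Compare heads, take smaller each step.
Merged: [2, 5, 9, 10, 12, 12, 14, 22, 24]


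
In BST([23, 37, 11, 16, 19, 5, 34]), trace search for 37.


BST root = 23
Search for 37: compare at each node
Path: [23, 37]


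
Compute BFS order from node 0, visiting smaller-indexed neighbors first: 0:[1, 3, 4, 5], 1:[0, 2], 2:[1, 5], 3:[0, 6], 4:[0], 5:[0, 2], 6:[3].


BFS queue: start with [0]
Visit order: [0, 1, 3, 4, 5, 2, 6]


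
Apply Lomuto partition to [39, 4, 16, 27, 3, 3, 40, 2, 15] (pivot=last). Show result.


Elements <= 15 go left of pivot.
Result: [4, 3, 3, 2, 15, 16, 40, 27, 39], pivot at index 4


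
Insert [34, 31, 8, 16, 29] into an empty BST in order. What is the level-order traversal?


Root = 34; build tree by BST insertion.
Level-Order traversal: [34, 31, 8, 16, 29]


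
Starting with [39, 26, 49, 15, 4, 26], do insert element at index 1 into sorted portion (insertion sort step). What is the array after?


After one pass: [26, 39, 49, 15, 4, 26]


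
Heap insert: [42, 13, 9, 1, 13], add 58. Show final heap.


Append 58: [42, 13, 9, 1, 13, 58]
Bubble up: swap idx 5(58) with idx 2(9); swap idx 2(58) with idx 0(42)
Result: [58, 13, 42, 1, 13, 9]


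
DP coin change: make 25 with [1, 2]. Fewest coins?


dp[0]=0; dp[i]=1+min(dp[i-c] for c in coins)
...dp[20]=10, dp[21]=11, dp[22]=11, dp[23]=12, dp[24]=12, dp[25]=13
Minimum coins for 25 = 13


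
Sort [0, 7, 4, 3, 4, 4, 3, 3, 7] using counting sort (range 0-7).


Count array: [1, 0, 0, 3, 3, 0, 0, 2]
Reconstruct: [0, 3, 3, 3, 4, 4, 4, 7, 7]


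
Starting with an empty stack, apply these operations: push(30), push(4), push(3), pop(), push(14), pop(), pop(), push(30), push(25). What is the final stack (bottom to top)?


push(30) -> [30]
push(4) -> [30, 4]
push(3) -> [30, 4, 3]
pop() returns 3 -> [30, 4]
push(14) -> [30, 4, 14]
pop() returns 14 -> [30, 4]
pop() returns 4 -> [30]
push(30) -> [30, 30]
push(25) -> [30, 30, 25]
Final stack (bottom to top): [30, 30, 25]


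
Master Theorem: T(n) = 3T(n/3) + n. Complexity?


a=3, b=3, c=1. log_3(3)=1 = c=1. Case 2: O(n^c log n) = O(n log n)
Complexity: O(n log n)


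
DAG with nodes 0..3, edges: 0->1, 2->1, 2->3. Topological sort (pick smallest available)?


Kahn's algorithm, process smallest node first
Order: [0, 2, 1, 3]


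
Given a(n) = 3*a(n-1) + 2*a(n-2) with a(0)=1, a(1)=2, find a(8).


Build bottom-up:
...a(6)=1268, a(7)=4516, a(8)=3*4516+2*1268=16084


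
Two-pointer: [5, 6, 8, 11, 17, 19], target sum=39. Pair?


Two pointers: lo=0, hi=5
No pair sums to 39


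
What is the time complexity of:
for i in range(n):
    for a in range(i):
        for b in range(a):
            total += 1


Per nesting level: O(n) * O(n) [triangular over i] * O(n) [triangular over a] = O(n^3)
Complexity: O(n^3)


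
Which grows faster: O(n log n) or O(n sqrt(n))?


linearithmic grows slower than n^1.5
O(n log n) is asymptotically smaller; O(n sqrt(n)) grows faster


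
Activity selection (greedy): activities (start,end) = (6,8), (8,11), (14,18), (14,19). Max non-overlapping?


Greedy: pick earliest-ending, then skip overlaps.
Selected (3 activities): [(6, 8), (8, 11), (14, 18)]


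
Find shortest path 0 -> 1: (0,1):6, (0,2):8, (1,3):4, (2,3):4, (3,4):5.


Dijkstra from 0:
Distances: {0: 0, 1: 6, 2: 8, 3: 10, 4: 15}
Shortest distance to 1 = 6, path = [0, 1]


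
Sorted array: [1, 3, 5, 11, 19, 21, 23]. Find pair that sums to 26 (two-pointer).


Two pointers: lo=0, hi=6
Found pair: (3, 23) summing to 26


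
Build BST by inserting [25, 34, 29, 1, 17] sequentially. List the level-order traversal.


Root = 25; build tree by BST insertion.
Level-Order traversal: [25, 1, 34, 17, 29]


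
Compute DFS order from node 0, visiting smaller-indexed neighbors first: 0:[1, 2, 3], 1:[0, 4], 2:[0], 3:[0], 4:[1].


DFS stack-based: start with [0]
Visit order: [0, 1, 4, 2, 3]


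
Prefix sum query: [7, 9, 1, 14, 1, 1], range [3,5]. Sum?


Prefix sums: [0, 7, 16, 17, 31, 32, 33]
Sum[3..5] = prefix[6] - prefix[3] = 33 - 17 = 16


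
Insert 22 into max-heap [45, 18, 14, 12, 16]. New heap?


Append 22: [45, 18, 14, 12, 16, 22]
Bubble up: swap idx 5(22) with idx 2(14)
Result: [45, 18, 22, 12, 16, 14]


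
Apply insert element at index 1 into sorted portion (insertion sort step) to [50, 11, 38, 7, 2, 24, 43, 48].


After one pass: [11, 50, 38, 7, 2, 24, 43, 48]


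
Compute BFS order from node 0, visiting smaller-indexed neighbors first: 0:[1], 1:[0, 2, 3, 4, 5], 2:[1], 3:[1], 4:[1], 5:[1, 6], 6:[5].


BFS queue: start with [0]
Visit order: [0, 1, 2, 3, 4, 5, 6]


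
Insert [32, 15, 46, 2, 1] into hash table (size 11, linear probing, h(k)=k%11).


Insertions: 32->slot 10; 15->slot 4; 46->slot 2; 2->slot 3; 1->slot 1
Table: [None, 1, 46, 2, 15, None, None, None, None, None, 32]


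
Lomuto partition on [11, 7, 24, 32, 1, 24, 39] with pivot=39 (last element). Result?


Elements <= 39 go left of pivot.
Result: [11, 7, 24, 32, 1, 24, 39], pivot at index 6


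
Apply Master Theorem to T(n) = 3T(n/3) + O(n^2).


a=3, b=3, c=2. log_3(3)=1 < c=2. Case 3: O(n^c) = O(n^2)
Complexity: O(n^2)


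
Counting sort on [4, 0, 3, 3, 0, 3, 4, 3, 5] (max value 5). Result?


Count array: [2, 0, 0, 4, 2, 1]
Reconstruct: [0, 0, 3, 3, 3, 3, 4, 4, 5]


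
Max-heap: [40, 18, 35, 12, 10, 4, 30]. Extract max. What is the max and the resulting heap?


Max = 40
Replace root with last, heapify down
Resulting heap: [35, 18, 30, 12, 10, 4]


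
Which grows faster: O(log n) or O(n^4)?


logarithmic grows slower than quartic
O(log n) is asymptotically smaller; O(n^4) grows faster


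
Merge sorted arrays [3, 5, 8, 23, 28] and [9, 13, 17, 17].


Compare heads, take smaller each step.
Merged: [3, 5, 8, 9, 13, 17, 17, 23, 28]


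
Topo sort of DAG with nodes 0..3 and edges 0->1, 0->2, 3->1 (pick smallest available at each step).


Kahn's algorithm, process smallest node first
Order: [0, 2, 3, 1]


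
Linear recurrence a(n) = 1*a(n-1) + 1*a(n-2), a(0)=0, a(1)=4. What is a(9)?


Build bottom-up:
...a(7)=52, a(8)=84, a(9)=1*84+1*52=136


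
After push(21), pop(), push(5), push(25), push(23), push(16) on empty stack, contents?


push(21) -> [21]
pop() returns 21 -> []
push(5) -> [5]
push(25) -> [5, 25]
push(23) -> [5, 25, 23]
push(16) -> [5, 25, 23, 16]
Final stack (bottom to top): [5, 25, 23, 16]


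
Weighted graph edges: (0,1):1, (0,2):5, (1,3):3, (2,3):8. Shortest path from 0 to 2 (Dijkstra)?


Dijkstra from 0:
Distances: {0: 0, 1: 1, 2: 5, 3: 4}
Shortest distance to 2 = 5, path = [0, 2]


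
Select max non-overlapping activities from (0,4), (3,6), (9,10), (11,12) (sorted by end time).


Greedy: pick earliest-ending, then skip overlaps.
Selected (3 activities): [(0, 4), (9, 10), (11, 12)]


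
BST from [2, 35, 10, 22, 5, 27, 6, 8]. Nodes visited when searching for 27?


BST root = 2
Search for 27: compare at each node
Path: [2, 35, 10, 22, 27]


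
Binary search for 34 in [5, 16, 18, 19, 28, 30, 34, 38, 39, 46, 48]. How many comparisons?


Search for 34:
[0,10] mid=5 arr[5]=30
[6,10] mid=8 arr[8]=39
[6,7] mid=6 arr[6]=34
Total: 3 comparisons


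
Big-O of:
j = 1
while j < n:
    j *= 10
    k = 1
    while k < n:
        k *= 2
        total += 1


Per nesting level: O(log n) * O(log n) = O((log n)^2)
Complexity: O((log n)^2)


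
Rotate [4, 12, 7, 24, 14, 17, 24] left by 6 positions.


Left rotate by 6: [24, 4, 12, 7, 24, 14, 17]


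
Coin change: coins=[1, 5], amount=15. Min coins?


dp[0]=0; dp[i]=1+min(dp[i-c] for c in coins)
...dp[10]=2, dp[11]=3, dp[12]=4, dp[13]=5, dp[14]=6, dp[15]=3
Minimum coins for 15 = 3


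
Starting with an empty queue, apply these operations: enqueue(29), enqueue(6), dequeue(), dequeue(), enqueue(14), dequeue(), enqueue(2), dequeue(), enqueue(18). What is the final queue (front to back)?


enqueue(29) -> [29]
enqueue(6) -> [29, 6]
dequeue() returns 29 -> [6]
dequeue() returns 6 -> []
enqueue(14) -> [14]
dequeue() returns 14 -> []
enqueue(2) -> [2]
dequeue() returns 2 -> []
enqueue(18) -> [18]
Final queue (front to back): [18]


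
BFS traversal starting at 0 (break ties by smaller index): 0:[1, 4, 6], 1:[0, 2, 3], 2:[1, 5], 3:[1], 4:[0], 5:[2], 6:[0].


BFS queue: start with [0]
Visit order: [0, 1, 4, 6, 2, 3, 5]


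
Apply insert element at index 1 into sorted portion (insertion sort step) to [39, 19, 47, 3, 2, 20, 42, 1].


After one pass: [19, 39, 47, 3, 2, 20, 42, 1]


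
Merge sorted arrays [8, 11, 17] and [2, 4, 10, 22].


Compare heads, take smaller each step.
Merged: [2, 4, 8, 10, 11, 17, 22]


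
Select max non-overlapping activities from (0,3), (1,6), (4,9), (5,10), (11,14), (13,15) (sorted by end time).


Greedy: pick earliest-ending, then skip overlaps.
Selected (3 activities): [(0, 3), (4, 9), (11, 14)]


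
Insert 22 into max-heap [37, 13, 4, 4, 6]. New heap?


Append 22: [37, 13, 4, 4, 6, 22]
Bubble up: swap idx 5(22) with idx 2(4)
Result: [37, 13, 22, 4, 6, 4]


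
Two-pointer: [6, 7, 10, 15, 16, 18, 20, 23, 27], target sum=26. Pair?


Two pointers: lo=0, hi=8
Found pair: (6, 20) summing to 26


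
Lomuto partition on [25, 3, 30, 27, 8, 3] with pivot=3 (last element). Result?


Elements <= 3 go left of pivot.
Result: [3, 3, 30, 27, 8, 25], pivot at index 1


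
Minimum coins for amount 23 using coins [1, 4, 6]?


dp[0]=0; dp[i]=1+min(dp[i-c] for c in coins)
...dp[18]=3, dp[19]=4, dp[20]=4, dp[21]=5, dp[22]=4, dp[23]=5
Minimum coins for 23 = 5


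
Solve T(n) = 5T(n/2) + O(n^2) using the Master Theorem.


a=5, b=2, c=2. log_2(5)=2.322 > c=2. Case 1: O(n^log_b(a)) = O(n^2.322)
Complexity: O(n^2.322)


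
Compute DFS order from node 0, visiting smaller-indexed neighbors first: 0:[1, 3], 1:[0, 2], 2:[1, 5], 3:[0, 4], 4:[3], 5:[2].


DFS stack-based: start with [0]
Visit order: [0, 1, 2, 5, 3, 4]


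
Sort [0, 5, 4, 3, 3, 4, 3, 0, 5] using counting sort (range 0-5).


Count array: [2, 0, 0, 3, 2, 2]
Reconstruct: [0, 0, 3, 3, 3, 4, 4, 5, 5]


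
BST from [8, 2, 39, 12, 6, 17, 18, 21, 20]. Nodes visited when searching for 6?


BST root = 8
Search for 6: compare at each node
Path: [8, 2, 6]


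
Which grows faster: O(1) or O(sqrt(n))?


constant grows slower than sublinear
O(1) is asymptotically smaller; O(sqrt(n)) grows faster


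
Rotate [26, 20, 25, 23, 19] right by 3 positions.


Right rotate by 3: [25, 23, 19, 26, 20]


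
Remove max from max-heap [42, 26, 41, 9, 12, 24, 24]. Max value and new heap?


Max = 42
Replace root with last, heapify down
Resulting heap: [41, 26, 24, 9, 12, 24]


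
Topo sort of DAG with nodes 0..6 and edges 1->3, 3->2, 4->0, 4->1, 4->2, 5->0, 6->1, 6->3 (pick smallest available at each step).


Kahn's algorithm, process smallest node first
Order: [4, 5, 0, 6, 1, 3, 2]


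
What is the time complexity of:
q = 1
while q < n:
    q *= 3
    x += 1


Per nesting level: O(log n) = O(log n)
Complexity: O(log n)


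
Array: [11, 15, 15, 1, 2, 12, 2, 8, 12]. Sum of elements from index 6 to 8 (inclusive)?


Prefix sums: [0, 11, 26, 41, 42, 44, 56, 58, 66, 78]
Sum[6..8] = prefix[9] - prefix[6] = 78 - 56 = 22


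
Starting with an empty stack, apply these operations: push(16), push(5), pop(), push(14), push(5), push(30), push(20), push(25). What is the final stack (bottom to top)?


push(16) -> [16]
push(5) -> [16, 5]
pop() returns 5 -> [16]
push(14) -> [16, 14]
push(5) -> [16, 14, 5]
push(30) -> [16, 14, 5, 30]
push(20) -> [16, 14, 5, 30, 20]
push(25) -> [16, 14, 5, 30, 20, 25]
Final stack (bottom to top): [16, 14, 5, 30, 20, 25]


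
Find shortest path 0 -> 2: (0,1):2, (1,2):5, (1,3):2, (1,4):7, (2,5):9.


Dijkstra from 0:
Distances: {0: 0, 1: 2, 2: 7, 3: 4, 4: 9, 5: 16}
Shortest distance to 2 = 7, path = [0, 1, 2]


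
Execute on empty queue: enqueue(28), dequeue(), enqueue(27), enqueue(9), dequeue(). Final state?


enqueue(28) -> [28]
dequeue() returns 28 -> []
enqueue(27) -> [27]
enqueue(9) -> [27, 9]
dequeue() returns 27 -> [9]
Final queue (front to back): [9]


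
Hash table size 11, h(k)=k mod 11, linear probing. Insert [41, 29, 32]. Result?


Insertions: 41->slot 8; 29->slot 7; 32->slot 10
Table: [None, None, None, None, None, None, None, 29, 41, None, 32]


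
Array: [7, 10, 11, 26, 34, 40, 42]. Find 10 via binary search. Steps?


Search for 10:
[0,6] mid=3 arr[3]=26
[0,2] mid=1 arr[1]=10
Total: 2 comparisons


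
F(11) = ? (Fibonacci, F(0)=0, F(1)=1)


F(n)=F(n-1)+F(n-2)
...F(9)=34, F(10)=55, F(11)=89


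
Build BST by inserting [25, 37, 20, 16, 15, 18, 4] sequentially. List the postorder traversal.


Root = 25; build tree by BST insertion.
Postorder traversal: [4, 15, 18, 16, 20, 37, 25]


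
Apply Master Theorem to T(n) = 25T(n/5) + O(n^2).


a=25, b=5, c=2. log_5(25)=2 = c=2. Case 2: O(n^c log n) = O(n^2 log n)
Complexity: O(n^2 log n)


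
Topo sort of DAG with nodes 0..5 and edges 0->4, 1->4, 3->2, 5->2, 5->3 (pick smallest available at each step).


Kahn's algorithm, process smallest node first
Order: [0, 1, 4, 5, 3, 2]


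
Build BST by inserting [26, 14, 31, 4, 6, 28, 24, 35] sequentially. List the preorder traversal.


Root = 26; build tree by BST insertion.
Preorder traversal: [26, 14, 4, 6, 24, 31, 28, 35]


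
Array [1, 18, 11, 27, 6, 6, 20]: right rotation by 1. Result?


Right rotate by 1: [20, 1, 18, 11, 27, 6, 6]


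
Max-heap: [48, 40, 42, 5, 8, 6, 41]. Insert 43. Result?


Append 43: [48, 40, 42, 5, 8, 6, 41, 43]
Bubble up: swap idx 7(43) with idx 3(5); swap idx 3(43) with idx 1(40)
Result: [48, 43, 42, 40, 8, 6, 41, 5]


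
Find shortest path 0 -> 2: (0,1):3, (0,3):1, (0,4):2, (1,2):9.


Dijkstra from 0:
Distances: {0: 0, 1: 3, 2: 12, 3: 1, 4: 2}
Shortest distance to 2 = 12, path = [0, 1, 2]


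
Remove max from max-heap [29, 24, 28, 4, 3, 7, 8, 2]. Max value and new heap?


Max = 29
Replace root with last, heapify down
Resulting heap: [28, 24, 8, 4, 3, 7, 2]


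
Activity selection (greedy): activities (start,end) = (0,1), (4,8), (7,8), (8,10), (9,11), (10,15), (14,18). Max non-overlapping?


Greedy: pick earliest-ending, then skip overlaps.
Selected (4 activities): [(0, 1), (4, 8), (8, 10), (10, 15)]


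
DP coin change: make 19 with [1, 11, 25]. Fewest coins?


dp[0]=0; dp[i]=1+min(dp[i-c] for c in coins)
...dp[14]=4, dp[15]=5, dp[16]=6, dp[17]=7, dp[18]=8, dp[19]=9
Minimum coins for 19 = 9


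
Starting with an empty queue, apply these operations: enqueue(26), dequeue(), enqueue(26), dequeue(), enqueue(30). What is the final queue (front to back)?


enqueue(26) -> [26]
dequeue() returns 26 -> []
enqueue(26) -> [26]
dequeue() returns 26 -> []
enqueue(30) -> [30]
Final queue (front to back): [30]


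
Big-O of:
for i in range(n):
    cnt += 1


Per nesting level: O(n) = O(n)
Complexity: O(n)


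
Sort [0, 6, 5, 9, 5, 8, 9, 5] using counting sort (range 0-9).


Count array: [1, 0, 0, 0, 0, 3, 1, 0, 1, 2]
Reconstruct: [0, 5, 5, 5, 6, 8, 9, 9]


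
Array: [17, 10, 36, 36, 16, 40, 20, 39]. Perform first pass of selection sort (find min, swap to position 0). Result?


After one pass: [10, 17, 36, 36, 16, 40, 20, 39]


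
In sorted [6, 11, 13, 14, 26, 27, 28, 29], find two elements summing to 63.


Two pointers: lo=0, hi=7
No pair sums to 63


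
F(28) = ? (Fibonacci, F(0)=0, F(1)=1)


F(n)=F(n-1)+F(n-2)
...F(26)=121393, F(27)=196418, F(28)=317811


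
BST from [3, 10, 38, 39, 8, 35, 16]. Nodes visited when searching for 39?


BST root = 3
Search for 39: compare at each node
Path: [3, 10, 38, 39]


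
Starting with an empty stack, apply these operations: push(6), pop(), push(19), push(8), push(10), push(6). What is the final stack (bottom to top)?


push(6) -> [6]
pop() returns 6 -> []
push(19) -> [19]
push(8) -> [19, 8]
push(10) -> [19, 8, 10]
push(6) -> [19, 8, 10, 6]
Final stack (bottom to top): [19, 8, 10, 6]


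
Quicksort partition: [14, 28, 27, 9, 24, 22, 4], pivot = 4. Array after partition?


Elements <= 4 go left of pivot.
Result: [4, 28, 27, 9, 24, 22, 14], pivot at index 0


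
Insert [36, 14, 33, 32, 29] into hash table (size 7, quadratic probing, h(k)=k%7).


Insertions: 36->slot 1; 14->slot 0; 33->slot 5; 32->slot 4; 29->slot 2
Table: [14, 36, 29, None, 32, 33, None]


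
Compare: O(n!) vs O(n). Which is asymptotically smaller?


linear grows slower than factorial
O(n) is asymptotically smaller; O(n!) grows faster


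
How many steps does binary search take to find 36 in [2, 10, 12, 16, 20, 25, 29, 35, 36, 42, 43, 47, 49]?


Search for 36:
[0,12] mid=6 arr[6]=29
[7,12] mid=9 arr[9]=42
[7,8] mid=7 arr[7]=35
[8,8] mid=8 arr[8]=36
Total: 4 comparisons


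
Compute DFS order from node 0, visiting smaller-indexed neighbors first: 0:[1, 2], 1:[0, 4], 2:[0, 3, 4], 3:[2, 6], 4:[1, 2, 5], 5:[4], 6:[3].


DFS stack-based: start with [0]
Visit order: [0, 1, 4, 2, 3, 6, 5]


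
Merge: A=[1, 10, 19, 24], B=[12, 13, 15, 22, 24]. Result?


Compare heads, take smaller each step.
Merged: [1, 10, 12, 13, 15, 19, 22, 24, 24]


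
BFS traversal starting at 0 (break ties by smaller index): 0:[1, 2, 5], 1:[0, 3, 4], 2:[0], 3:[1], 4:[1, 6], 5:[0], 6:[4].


BFS queue: start with [0]
Visit order: [0, 1, 2, 5, 3, 4, 6]


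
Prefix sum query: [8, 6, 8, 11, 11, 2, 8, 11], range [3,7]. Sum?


Prefix sums: [0, 8, 14, 22, 33, 44, 46, 54, 65]
Sum[3..7] = prefix[8] - prefix[3] = 65 - 22 = 43


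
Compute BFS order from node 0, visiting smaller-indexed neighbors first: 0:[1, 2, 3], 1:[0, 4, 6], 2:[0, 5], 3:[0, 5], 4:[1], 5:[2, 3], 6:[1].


BFS queue: start with [0]
Visit order: [0, 1, 2, 3, 4, 6, 5]


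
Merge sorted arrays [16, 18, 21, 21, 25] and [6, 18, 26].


Compare heads, take smaller each step.
Merged: [6, 16, 18, 18, 21, 21, 25, 26]


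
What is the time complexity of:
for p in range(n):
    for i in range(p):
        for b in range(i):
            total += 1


Per nesting level: O(n) * O(n) [triangular over p] * O(n) [triangular over i] = O(n^3)
Complexity: O(n^3)


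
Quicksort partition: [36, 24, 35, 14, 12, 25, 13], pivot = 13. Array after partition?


Elements <= 13 go left of pivot.
Result: [12, 13, 35, 14, 36, 25, 24], pivot at index 1


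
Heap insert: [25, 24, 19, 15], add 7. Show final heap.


Append 7: [25, 24, 19, 15, 7]
Bubble up: no swaps needed
Result: [25, 24, 19, 15, 7]


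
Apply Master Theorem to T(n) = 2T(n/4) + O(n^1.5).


a=2, b=4, c=1.5. log_4(2)=0.5 < c=1.5. Case 3: O(n^c) = O(n^1.500)
Complexity: O(n^1.500)


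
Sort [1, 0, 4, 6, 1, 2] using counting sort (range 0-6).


Count array: [1, 2, 1, 0, 1, 0, 1]
Reconstruct: [0, 1, 1, 2, 4, 6]


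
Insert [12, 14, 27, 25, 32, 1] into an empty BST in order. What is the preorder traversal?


Root = 12; build tree by BST insertion.
Preorder traversal: [12, 1, 14, 27, 25, 32]


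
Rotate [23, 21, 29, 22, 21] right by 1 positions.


Right rotate by 1: [21, 23, 21, 29, 22]


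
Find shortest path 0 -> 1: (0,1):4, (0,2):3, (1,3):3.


Dijkstra from 0:
Distances: {0: 0, 1: 4, 2: 3, 3: 7}
Shortest distance to 1 = 4, path = [0, 1]


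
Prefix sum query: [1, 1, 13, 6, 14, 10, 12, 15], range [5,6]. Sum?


Prefix sums: [0, 1, 2, 15, 21, 35, 45, 57, 72]
Sum[5..6] = prefix[7] - prefix[5] = 57 - 35 = 22


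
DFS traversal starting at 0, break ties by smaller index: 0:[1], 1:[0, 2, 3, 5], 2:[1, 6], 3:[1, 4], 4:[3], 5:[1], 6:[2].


DFS stack-based: start with [0]
Visit order: [0, 1, 2, 6, 3, 4, 5]


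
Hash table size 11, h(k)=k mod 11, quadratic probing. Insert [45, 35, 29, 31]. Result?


Insertions: 45->slot 1; 35->slot 2; 29->slot 7; 31->slot 9
Table: [None, 45, 35, None, None, None, None, 29, None, 31, None]


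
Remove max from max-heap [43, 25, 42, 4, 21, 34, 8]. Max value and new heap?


Max = 43
Replace root with last, heapify down
Resulting heap: [42, 25, 34, 4, 21, 8]


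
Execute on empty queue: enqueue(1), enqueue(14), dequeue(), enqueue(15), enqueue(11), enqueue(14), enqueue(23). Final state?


enqueue(1) -> [1]
enqueue(14) -> [1, 14]
dequeue() returns 1 -> [14]
enqueue(15) -> [14, 15]
enqueue(11) -> [14, 15, 11]
enqueue(14) -> [14, 15, 11, 14]
enqueue(23) -> [14, 15, 11, 14, 23]
Final queue (front to back): [14, 15, 11, 14, 23]


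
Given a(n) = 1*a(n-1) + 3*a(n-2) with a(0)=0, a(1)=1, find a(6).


Build bottom-up:
...a(4)=7, a(5)=19, a(6)=1*19+3*7=40


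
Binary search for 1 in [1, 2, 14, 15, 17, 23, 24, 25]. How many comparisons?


Search for 1:
[0,7] mid=3 arr[3]=15
[0,2] mid=1 arr[1]=2
[0,0] mid=0 arr[0]=1
Total: 3 comparisons


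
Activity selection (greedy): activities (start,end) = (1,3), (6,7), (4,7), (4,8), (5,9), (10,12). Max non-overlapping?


Greedy: pick earliest-ending, then skip overlaps.
Selected (3 activities): [(1, 3), (6, 7), (10, 12)]


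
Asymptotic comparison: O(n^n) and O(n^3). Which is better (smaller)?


cubic grows slower than n^n
O(n^3) is asymptotically smaller; O(n^n) grows faster


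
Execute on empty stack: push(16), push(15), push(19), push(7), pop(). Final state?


push(16) -> [16]
push(15) -> [16, 15]
push(19) -> [16, 15, 19]
push(7) -> [16, 15, 19, 7]
pop() returns 7 -> [16, 15, 19]
Final stack (bottom to top): [16, 15, 19]


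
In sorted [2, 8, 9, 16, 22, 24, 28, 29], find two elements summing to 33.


Two pointers: lo=0, hi=7
Found pair: (9, 24) summing to 33


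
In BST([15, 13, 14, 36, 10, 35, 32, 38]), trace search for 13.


BST root = 15
Search for 13: compare at each node
Path: [15, 13]


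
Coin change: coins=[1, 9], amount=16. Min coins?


dp[0]=0; dp[i]=1+min(dp[i-c] for c in coins)
...dp[11]=3, dp[12]=4, dp[13]=5, dp[14]=6, dp[15]=7, dp[16]=8
Minimum coins for 16 = 8


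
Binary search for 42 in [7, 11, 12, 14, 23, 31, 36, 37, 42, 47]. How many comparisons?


Search for 42:
[0,9] mid=4 arr[4]=23
[5,9] mid=7 arr[7]=37
[8,9] mid=8 arr[8]=42
Total: 3 comparisons


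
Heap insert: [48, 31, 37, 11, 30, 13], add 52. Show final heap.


Append 52: [48, 31, 37, 11, 30, 13, 52]
Bubble up: swap idx 6(52) with idx 2(37); swap idx 2(52) with idx 0(48)
Result: [52, 31, 48, 11, 30, 13, 37]


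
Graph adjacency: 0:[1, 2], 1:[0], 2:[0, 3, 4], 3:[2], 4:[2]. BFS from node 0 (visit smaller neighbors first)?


BFS queue: start with [0]
Visit order: [0, 1, 2, 3, 4]


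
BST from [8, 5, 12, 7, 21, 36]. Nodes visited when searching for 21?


BST root = 8
Search for 21: compare at each node
Path: [8, 12, 21]


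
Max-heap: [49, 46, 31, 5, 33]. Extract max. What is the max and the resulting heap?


Max = 49
Replace root with last, heapify down
Resulting heap: [46, 33, 31, 5]


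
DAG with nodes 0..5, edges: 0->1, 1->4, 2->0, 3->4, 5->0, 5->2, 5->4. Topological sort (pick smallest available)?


Kahn's algorithm, process smallest node first
Order: [3, 5, 2, 0, 1, 4]


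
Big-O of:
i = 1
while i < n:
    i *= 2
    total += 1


Per nesting level: O(log n) = O(log n)
Complexity: O(log n)


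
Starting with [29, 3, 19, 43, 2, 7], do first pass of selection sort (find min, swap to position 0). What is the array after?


After one pass: [2, 3, 19, 43, 29, 7]


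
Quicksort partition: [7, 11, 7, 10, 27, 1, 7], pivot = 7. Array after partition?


Elements <= 7 go left of pivot.
Result: [7, 7, 1, 7, 27, 11, 10], pivot at index 3


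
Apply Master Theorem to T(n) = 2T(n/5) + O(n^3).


a=2, b=5, c=3. log_5(2)=0.431 < c=3. Case 3: O(n^c) = O(n^3)
Complexity: O(n^3)


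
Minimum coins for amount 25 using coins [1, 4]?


dp[0]=0; dp[i]=1+min(dp[i-c] for c in coins)
...dp[20]=5, dp[21]=6, dp[22]=7, dp[23]=8, dp[24]=6, dp[25]=7
Minimum coins for 25 = 7


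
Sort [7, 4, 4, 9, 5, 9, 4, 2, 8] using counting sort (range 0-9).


Count array: [0, 0, 1, 0, 3, 1, 0, 1, 1, 2]
Reconstruct: [2, 4, 4, 4, 5, 7, 8, 9, 9]


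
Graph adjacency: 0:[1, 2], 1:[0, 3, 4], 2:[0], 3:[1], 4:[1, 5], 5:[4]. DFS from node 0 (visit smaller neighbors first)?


DFS stack-based: start with [0]
Visit order: [0, 1, 3, 4, 5, 2]


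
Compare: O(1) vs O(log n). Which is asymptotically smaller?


constant grows slower than logarithmic
O(1) is asymptotically smaller; O(log n) grows faster


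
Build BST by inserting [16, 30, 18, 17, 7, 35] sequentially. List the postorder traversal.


Root = 16; build tree by BST insertion.
Postorder traversal: [7, 17, 18, 35, 30, 16]


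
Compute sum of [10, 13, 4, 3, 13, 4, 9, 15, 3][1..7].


Prefix sums: [0, 10, 23, 27, 30, 43, 47, 56, 71, 74]
Sum[1..7] = prefix[8] - prefix[1] = 71 - 10 = 61


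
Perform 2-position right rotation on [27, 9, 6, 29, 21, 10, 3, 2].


Right rotate by 2: [3, 2, 27, 9, 6, 29, 21, 10]


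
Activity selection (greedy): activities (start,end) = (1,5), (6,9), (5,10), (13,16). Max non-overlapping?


Greedy: pick earliest-ending, then skip overlaps.
Selected (3 activities): [(1, 5), (6, 9), (13, 16)]


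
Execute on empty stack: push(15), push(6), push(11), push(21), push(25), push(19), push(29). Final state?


push(15) -> [15]
push(6) -> [15, 6]
push(11) -> [15, 6, 11]
push(21) -> [15, 6, 11, 21]
push(25) -> [15, 6, 11, 21, 25]
push(19) -> [15, 6, 11, 21, 25, 19]
push(29) -> [15, 6, 11, 21, 25, 19, 29]
Final stack (bottom to top): [15, 6, 11, 21, 25, 19, 29]


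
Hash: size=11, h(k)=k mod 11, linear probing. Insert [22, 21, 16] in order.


Insertions: 22->slot 0; 21->slot 10; 16->slot 5
Table: [22, None, None, None, None, 16, None, None, None, None, 21]


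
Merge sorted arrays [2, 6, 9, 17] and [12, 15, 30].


Compare heads, take smaller each step.
Merged: [2, 6, 9, 12, 15, 17, 30]


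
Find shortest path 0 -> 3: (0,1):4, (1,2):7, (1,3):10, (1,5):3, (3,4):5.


Dijkstra from 0:
Distances: {0: 0, 1: 4, 2: 11, 3: 14, 4: 19, 5: 7}
Shortest distance to 3 = 14, path = [0, 1, 3]


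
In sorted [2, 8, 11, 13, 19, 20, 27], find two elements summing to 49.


Two pointers: lo=0, hi=6
No pair sums to 49


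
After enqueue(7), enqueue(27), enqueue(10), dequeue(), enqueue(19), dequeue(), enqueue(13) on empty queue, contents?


enqueue(7) -> [7]
enqueue(27) -> [7, 27]
enqueue(10) -> [7, 27, 10]
dequeue() returns 7 -> [27, 10]
enqueue(19) -> [27, 10, 19]
dequeue() returns 27 -> [10, 19]
enqueue(13) -> [10, 19, 13]
Final queue (front to back): [10, 19, 13]


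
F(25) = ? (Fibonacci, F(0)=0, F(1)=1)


F(n)=F(n-1)+F(n-2)
...F(23)=28657, F(24)=46368, F(25)=75025


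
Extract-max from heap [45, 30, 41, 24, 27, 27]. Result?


Max = 45
Replace root with last, heapify down
Resulting heap: [41, 30, 27, 24, 27]


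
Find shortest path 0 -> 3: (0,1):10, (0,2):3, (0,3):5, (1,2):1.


Dijkstra from 0:
Distances: {0: 0, 1: 4, 2: 3, 3: 5}
Shortest distance to 3 = 5, path = [0, 3]


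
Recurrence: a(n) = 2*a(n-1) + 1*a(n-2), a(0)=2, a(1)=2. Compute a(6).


Build bottom-up:
...a(4)=34, a(5)=82, a(6)=2*82+1*34=198


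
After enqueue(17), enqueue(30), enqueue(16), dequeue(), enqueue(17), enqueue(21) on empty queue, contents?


enqueue(17) -> [17]
enqueue(30) -> [17, 30]
enqueue(16) -> [17, 30, 16]
dequeue() returns 17 -> [30, 16]
enqueue(17) -> [30, 16, 17]
enqueue(21) -> [30, 16, 17, 21]
Final queue (front to back): [30, 16, 17, 21]


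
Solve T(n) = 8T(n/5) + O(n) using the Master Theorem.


a=8, b=5, c=1. log_5(8)=1.292 > c=1. Case 1: O(n^log_b(a)) = O(n^1.292)
Complexity: O(n^1.292)


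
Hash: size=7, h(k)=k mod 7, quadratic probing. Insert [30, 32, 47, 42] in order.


Insertions: 30->slot 2; 32->slot 4; 47->slot 5; 42->slot 0
Table: [42, None, 30, None, 32, 47, None]


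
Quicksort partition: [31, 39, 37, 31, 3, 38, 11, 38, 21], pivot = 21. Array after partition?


Elements <= 21 go left of pivot.
Result: [3, 11, 21, 31, 31, 38, 39, 38, 37], pivot at index 2


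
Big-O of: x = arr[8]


Analysis: constant-time operation, no loop
Complexity: O(1)


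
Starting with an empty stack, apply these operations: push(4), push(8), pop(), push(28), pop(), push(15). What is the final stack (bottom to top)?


push(4) -> [4]
push(8) -> [4, 8]
pop() returns 8 -> [4]
push(28) -> [4, 28]
pop() returns 28 -> [4]
push(15) -> [4, 15]
Final stack (bottom to top): [4, 15]


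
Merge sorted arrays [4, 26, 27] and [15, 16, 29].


Compare heads, take smaller each step.
Merged: [4, 15, 16, 26, 27, 29]


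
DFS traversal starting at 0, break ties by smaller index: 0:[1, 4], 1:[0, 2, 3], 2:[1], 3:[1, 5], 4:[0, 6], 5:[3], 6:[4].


DFS stack-based: start with [0]
Visit order: [0, 1, 2, 3, 5, 4, 6]


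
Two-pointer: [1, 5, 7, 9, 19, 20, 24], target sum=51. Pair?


Two pointers: lo=0, hi=6
No pair sums to 51


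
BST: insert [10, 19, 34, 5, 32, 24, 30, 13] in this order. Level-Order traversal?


Root = 10; build tree by BST insertion.
Level-Order traversal: [10, 5, 19, 13, 34, 32, 24, 30]


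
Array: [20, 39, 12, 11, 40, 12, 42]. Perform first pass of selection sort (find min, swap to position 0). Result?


After one pass: [11, 39, 12, 20, 40, 12, 42]


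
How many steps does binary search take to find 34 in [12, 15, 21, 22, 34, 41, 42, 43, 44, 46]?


Search for 34:
[0,9] mid=4 arr[4]=34
Total: 1 comparisons


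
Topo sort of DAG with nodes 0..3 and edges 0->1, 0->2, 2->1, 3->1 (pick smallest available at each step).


Kahn's algorithm, process smallest node first
Order: [0, 2, 3, 1]


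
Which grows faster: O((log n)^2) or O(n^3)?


polylogarithmic grows slower than cubic
O((log n)^2) is asymptotically smaller; O(n^3) grows faster


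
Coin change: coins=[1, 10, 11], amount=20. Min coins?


dp[0]=0; dp[i]=1+min(dp[i-c] for c in coins)
...dp[15]=5, dp[16]=6, dp[17]=7, dp[18]=8, dp[19]=9, dp[20]=2
Minimum coins for 20 = 2


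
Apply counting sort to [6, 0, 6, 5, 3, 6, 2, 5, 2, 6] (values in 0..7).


Count array: [1, 0, 2, 1, 0, 2, 4, 0]
Reconstruct: [0, 2, 2, 3, 5, 5, 6, 6, 6, 6]


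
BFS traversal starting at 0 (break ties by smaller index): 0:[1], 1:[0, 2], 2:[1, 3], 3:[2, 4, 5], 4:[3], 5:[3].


BFS queue: start with [0]
Visit order: [0, 1, 2, 3, 4, 5]


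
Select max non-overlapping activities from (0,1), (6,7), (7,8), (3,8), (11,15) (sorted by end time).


Greedy: pick earliest-ending, then skip overlaps.
Selected (4 activities): [(0, 1), (6, 7), (7, 8), (11, 15)]


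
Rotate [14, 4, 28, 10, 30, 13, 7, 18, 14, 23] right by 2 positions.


Right rotate by 2: [14, 23, 14, 4, 28, 10, 30, 13, 7, 18]


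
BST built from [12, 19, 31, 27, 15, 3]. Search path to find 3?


BST root = 12
Search for 3: compare at each node
Path: [12, 3]


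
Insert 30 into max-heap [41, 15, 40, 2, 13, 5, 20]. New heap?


Append 30: [41, 15, 40, 2, 13, 5, 20, 30]
Bubble up: swap idx 7(30) with idx 3(2); swap idx 3(30) with idx 1(15)
Result: [41, 30, 40, 15, 13, 5, 20, 2]


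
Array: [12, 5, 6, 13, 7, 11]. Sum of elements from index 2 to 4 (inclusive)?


Prefix sums: [0, 12, 17, 23, 36, 43, 54]
Sum[2..4] = prefix[5] - prefix[2] = 43 - 17 = 26


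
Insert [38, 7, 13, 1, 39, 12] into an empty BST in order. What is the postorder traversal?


Root = 38; build tree by BST insertion.
Postorder traversal: [1, 12, 13, 7, 39, 38]


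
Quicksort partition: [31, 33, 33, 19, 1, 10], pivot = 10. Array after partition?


Elements <= 10 go left of pivot.
Result: [1, 10, 33, 19, 31, 33], pivot at index 1


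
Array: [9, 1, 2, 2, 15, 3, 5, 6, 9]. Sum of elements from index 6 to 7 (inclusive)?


Prefix sums: [0, 9, 10, 12, 14, 29, 32, 37, 43, 52]
Sum[6..7] = prefix[8] - prefix[6] = 43 - 32 = 11


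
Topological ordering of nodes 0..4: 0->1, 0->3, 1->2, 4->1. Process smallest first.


Kahn's algorithm, process smallest node first
Order: [0, 3, 4, 1, 2]


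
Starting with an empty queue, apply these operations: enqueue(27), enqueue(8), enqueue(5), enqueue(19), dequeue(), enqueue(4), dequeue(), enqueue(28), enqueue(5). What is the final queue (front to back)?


enqueue(27) -> [27]
enqueue(8) -> [27, 8]
enqueue(5) -> [27, 8, 5]
enqueue(19) -> [27, 8, 5, 19]
dequeue() returns 27 -> [8, 5, 19]
enqueue(4) -> [8, 5, 19, 4]
dequeue() returns 8 -> [5, 19, 4]
enqueue(28) -> [5, 19, 4, 28]
enqueue(5) -> [5, 19, 4, 28, 5]
Final queue (front to back): [5, 19, 4, 28, 5]


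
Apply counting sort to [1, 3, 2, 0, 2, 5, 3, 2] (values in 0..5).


Count array: [1, 1, 3, 2, 0, 1]
Reconstruct: [0, 1, 2, 2, 2, 3, 3, 5]


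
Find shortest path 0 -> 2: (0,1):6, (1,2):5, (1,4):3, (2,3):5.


Dijkstra from 0:
Distances: {0: 0, 1: 6, 2: 11, 3: 16, 4: 9}
Shortest distance to 2 = 11, path = [0, 1, 2]
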